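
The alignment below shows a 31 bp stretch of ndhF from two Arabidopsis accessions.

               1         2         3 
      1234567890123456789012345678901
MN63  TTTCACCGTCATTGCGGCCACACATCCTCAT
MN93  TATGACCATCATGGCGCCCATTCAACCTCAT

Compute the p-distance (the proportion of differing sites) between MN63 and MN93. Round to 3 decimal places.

The sequences differ at positions 2 (T/A), 4 (C/G), 8 (G/A), 13 (T/G), 17 (G/C), 21 (C/T), 22 (A/T), 25 (T/A).
There are 8 differences over 31 sites, so p = 8/31 = 0.258.

0.258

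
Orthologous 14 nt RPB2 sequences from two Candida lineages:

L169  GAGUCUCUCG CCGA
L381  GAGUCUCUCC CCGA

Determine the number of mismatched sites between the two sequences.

1

Differing sites — 10:G/C.
That gives 1 mismatch out of 14 aligned sites, so the Hamming distance is 1.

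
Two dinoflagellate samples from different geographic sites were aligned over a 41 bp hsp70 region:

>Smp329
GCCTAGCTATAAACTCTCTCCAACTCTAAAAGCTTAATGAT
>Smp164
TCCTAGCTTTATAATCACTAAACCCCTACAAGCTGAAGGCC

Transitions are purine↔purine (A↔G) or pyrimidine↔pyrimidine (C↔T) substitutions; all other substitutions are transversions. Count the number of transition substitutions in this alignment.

2

The sequences differ at positions 1 (G/T, transversion), 9 (A/T, transversion), 12 (A/T, transversion), 14 (C/A, transversion), 17 (T/A, transversion), 20 (C/A, transversion), 21 (C/A, transversion), 23 (A/C, transversion), 25 (T/C, transition), 29 (A/C, transversion), 35 (T/G, transversion), 38 (T/G, transversion), 40 (A/C, transversion), 41 (T/C, transition).
Of the 14 differences, 2 transitions and 12 transversions, so the answer is 2.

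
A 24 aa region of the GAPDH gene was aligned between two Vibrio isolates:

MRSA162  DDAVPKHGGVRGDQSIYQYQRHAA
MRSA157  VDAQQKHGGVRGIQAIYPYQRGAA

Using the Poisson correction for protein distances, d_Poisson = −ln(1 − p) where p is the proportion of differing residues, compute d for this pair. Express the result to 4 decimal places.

Mismatches occur at site 1 (D↔V), site 4 (V↔Q), site 5 (P↔Q), site 13 (D↔I), site 15 (S↔A), site 18 (Q↔P), site 22 (H↔G).
p = 7/24 = 0.291667.
d = −ln(1 − 0.291667) = −ln(0.708333) = 0.3448.

0.3448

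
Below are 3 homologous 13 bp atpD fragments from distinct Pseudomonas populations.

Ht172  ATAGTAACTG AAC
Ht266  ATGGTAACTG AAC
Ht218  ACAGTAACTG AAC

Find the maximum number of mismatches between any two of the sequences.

2

Pairwise Hamming distances:
  Ht172 vs Ht266: 1
  Ht172 vs Ht218: 1
  Ht266 vs Ht218: 2
The largest is 2, between Ht266 and Ht218.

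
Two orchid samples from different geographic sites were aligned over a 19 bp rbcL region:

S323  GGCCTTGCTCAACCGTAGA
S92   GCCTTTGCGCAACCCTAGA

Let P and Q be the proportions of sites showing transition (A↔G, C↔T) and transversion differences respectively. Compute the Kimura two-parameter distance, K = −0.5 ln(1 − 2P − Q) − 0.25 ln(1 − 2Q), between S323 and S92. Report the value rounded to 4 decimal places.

Mismatches occur at site 2 (G↔C, transversion), site 4 (C↔T, transition), site 9 (T↔G, transversion), site 15 (G↔C, transversion).
Of the 4 differences, 1 transition and 3 transversions over 19 sites: P = 1/19 = 0.052632, Q = 3/19 = 0.157895.
d = −0.5·ln(0.736841) − 0.25·ln(0.684210) = −0.5·(-0.305383) − 0.25·(-0.379490) = 0.2476.

0.2476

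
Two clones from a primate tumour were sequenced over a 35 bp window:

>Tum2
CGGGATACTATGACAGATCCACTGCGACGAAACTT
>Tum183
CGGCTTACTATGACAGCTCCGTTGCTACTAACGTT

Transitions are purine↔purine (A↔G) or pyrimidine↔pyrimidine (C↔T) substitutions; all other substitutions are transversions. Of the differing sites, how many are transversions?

Differing sites — 4:G/C (Tv); 5:A/T (Tv); 17:A/C (Tv); 21:A/G (Ti); 22:C/T (Ti); 26:G/T (Tv); 29:G/T (Tv); 32:A/C (Tv); 33:C/G (Tv).
Of the 9 differences, 2 transitions and 7 transversions, so the answer is 7.

7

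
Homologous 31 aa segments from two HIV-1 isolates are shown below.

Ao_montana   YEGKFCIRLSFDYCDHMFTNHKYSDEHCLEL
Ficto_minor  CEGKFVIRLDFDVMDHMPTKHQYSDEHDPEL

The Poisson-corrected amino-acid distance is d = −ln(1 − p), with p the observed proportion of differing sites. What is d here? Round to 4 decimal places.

Mismatches occur at site 1 (Y→C), site 6 (C→V), site 10 (S→D), site 13 (Y→V), site 14 (C→M), site 18 (F→P), site 20 (N→K), site 22 (K→Q), site 28 (C→D), site 29 (L→P).
p = 10/31 = 0.322581.
d = −ln(1 − 0.322581) = −ln(0.677419) = 0.3895.

0.3895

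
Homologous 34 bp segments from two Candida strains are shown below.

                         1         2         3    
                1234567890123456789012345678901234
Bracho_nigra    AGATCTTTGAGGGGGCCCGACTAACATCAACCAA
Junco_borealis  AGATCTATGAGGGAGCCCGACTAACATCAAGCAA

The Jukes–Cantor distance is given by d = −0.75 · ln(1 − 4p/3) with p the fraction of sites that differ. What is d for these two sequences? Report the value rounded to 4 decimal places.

0.0939

Differing sites — 7:T/A; 14:G/A; 31:C/G.
p = 3/34 = 0.088235.
d = −0.75 · ln(1 − (4/3)·0.088235) = −0.75 · ln(0.882353) = −0.75 · (-0.125163) = 0.0939.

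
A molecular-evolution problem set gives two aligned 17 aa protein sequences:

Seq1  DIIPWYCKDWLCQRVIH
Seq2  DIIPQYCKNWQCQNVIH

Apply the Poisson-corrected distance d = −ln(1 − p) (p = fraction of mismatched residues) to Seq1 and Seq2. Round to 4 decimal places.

0.2683

Mismatches occur at site 5 (W→Q), site 9 (D→N), site 11 (L→Q), site 14 (R→N).
p = 4/17 = 0.235294.
d = −ln(1 − 0.235294) = −ln(0.764706) = 0.2683.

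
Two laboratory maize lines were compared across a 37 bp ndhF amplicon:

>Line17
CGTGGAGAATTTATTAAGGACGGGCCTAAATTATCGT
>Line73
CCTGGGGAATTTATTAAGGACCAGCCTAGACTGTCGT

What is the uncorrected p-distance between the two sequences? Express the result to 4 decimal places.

The sequences differ at positions 2 (G/C), 6 (A/G), 22 (G/C), 23 (G/A), 29 (A/G), 31 (T/C), 33 (A/G).
There are 7 differences over 37 sites, so p = 7/37 = 0.1892.

0.1892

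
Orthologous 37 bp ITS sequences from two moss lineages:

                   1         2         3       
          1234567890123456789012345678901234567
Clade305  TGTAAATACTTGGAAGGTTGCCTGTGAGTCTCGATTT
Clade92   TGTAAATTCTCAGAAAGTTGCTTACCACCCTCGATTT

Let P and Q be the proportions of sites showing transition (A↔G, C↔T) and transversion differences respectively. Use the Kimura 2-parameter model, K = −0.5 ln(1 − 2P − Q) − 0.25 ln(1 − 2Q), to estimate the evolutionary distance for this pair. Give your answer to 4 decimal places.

Differing sites — 8:A/T (Tv); 11:T/C (Ti); 12:G/A (Ti); 16:G/A (Ti); 22:C/T (Ti); 24:G/A (Ti); 25:T/C (Ti); 26:G/C (Tv); 28:G/C (Tv); 29:T/C (Ti).
Of the 10 differences, 7 transitions and 3 transversions over 37 sites: P = 7/37 = 0.189189, Q = 3/37 = 0.081081.
d = −0.5·ln(0.540541) − 0.25·ln(0.837838) = −0.5·(-0.615185) − 0.25·(-0.176931) = 0.3518.

0.3518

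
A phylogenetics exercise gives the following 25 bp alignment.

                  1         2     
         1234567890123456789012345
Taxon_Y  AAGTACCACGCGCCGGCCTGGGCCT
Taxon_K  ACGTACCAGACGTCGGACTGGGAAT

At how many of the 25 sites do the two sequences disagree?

7

The sequences differ at positions 2 (A/C), 9 (C/G), 10 (G/A), 13 (C/T), 17 (C/A), 23 (C/A), 24 (C/A).
That gives 7 mismatches out of 25 aligned sites, so the Hamming distance is 7.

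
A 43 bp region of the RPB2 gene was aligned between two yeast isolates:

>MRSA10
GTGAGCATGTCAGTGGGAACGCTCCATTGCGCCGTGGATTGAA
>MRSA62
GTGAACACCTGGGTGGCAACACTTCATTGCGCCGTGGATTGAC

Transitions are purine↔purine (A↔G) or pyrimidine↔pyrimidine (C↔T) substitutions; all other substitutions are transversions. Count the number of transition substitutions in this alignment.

The sequences differ at positions 5 (G/A, transition), 8 (T/C, transition), 9 (G/C, transversion), 11 (C/G, transversion), 12 (A/G, transition), 17 (G/C, transversion), 21 (G/A, transition), 24 (C/T, transition), 43 (A/C, transversion).
Of the 9 differences, 5 transitions and 4 transversions, so the answer is 5.

5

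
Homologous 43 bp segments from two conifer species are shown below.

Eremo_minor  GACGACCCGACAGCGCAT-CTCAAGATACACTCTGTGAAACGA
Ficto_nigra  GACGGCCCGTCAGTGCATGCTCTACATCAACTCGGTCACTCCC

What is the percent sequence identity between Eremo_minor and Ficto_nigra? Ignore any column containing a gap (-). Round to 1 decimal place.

69.0%

Excluding the 1 gap column leaves 42 comparable sites.
Mismatches occur at site 5 (A→G), site 10 (A→T), site 14 (C→T), site 23 (A→T), site 25 (G→C), site 28 (A→C), site 29 (C→A), site 34 (T→G), site 37 (G→C), site 39 (A→C), site 40 (A→T), site 42 (G→C), site 43 (A→C).
29 of the 42 comparable sites match, so the percent identity is 29/42 × 100 = 69.0%.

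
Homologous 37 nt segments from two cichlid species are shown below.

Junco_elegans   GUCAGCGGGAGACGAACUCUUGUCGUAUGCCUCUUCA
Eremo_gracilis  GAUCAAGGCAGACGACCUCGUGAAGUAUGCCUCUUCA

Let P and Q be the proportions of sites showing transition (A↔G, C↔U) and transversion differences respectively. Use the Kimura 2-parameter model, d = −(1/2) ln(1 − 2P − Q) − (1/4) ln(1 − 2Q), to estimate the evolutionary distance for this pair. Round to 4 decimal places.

0.3376

Differing sites — 2:U/A (Tv); 3:C/U (Ti); 4:A/C (Tv); 5:G/A (Ti); 6:C/A (Tv); 9:G/C (Tv); 16:A/C (Tv); 20:U/G (Tv); 23:U/A (Tv); 24:C/A (Tv).
Of the 10 differences, 2 transitions and 8 transversions over 37 sites: P = 2/37 = 0.054054, Q = 8/37 = 0.216216.
d = −0.5·ln(0.675676) − 0.25·ln(0.567568) = −0.5·(-0.392042) − 0.25·(-0.566395) = 0.3376.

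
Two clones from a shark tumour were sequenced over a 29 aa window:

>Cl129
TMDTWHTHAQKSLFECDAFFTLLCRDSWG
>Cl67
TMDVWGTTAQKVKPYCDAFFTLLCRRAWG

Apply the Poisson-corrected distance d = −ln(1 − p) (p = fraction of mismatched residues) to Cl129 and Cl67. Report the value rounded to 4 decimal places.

The sequences differ at positions 4 (T/V), 6 (H/G), 8 (H/T), 12 (S/V), 13 (L/K), 14 (F/P), 15 (E/Y), 26 (D/R), 27 (S/A).
p = 9/29 = 0.310345.
d = −ln(1 − 0.310345) = −ln(0.689655) = 0.3716.

0.3716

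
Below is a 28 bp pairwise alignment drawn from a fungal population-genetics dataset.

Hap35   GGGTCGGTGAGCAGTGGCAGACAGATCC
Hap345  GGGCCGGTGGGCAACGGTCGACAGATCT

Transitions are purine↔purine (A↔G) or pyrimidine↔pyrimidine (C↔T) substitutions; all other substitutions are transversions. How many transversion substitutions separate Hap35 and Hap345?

Mismatches occur at site 4 (T→C, transition), site 10 (A→G, transition), site 14 (G→A, transition), site 15 (T→C, transition), site 18 (C→T, transition), site 19 (A→C, transversion), site 28 (C→T, transition).
Of the 7 differences, 6 transitions and 1 transversion, so the answer is 1.

1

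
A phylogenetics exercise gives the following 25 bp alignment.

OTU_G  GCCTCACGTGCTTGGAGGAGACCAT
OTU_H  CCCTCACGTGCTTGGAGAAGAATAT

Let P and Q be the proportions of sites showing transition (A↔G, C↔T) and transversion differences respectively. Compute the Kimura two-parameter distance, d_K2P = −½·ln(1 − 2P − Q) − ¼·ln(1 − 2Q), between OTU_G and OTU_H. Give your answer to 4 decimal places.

Mismatches occur at site 1 (G↔C, transversion), site 18 (G↔A, transition), site 22 (C↔A, transversion), site 23 (C↔T, transition).
Of the 4 differences, 2 transitions and 2 transversions over 25 sites: P = 2/25 = 0.080000, Q = 2/25 = 0.080000.
d = −0.5·ln(0.760000) − 0.25·ln(0.840000) = −0.5·(-0.274437) − 0.25·(-0.174353) = 0.1808.

0.1808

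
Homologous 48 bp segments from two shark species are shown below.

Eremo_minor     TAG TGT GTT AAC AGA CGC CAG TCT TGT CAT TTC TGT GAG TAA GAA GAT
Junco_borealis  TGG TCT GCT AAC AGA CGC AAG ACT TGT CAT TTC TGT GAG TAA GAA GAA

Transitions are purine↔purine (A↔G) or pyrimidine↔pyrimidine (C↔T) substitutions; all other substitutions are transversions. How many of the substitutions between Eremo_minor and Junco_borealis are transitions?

2

The sequences differ at positions 2 (A/G, transition), 5 (G/C, transversion), 8 (T/C, transition), 19 (C/A, transversion), 22 (T/A, transversion), 48 (T/A, transversion).
Of the 6 differences, 2 transitions and 4 transversions, so the answer is 2.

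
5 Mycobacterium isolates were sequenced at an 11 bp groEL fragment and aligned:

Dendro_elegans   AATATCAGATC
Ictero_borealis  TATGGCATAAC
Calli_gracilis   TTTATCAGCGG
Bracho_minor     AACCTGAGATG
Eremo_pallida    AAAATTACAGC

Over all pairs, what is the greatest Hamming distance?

8

Pairwise Hamming distances:
  Dendro_elegans vs Ictero_borealis: 5
  Dendro_elegans vs Calli_gracilis: 5
  Dendro_elegans vs Bracho_minor: 4
  Dendro_elegans vs Eremo_pallida: 4
  Ictero_borealis vs Calli_gracilis: 7
  Ictero_borealis vs Bracho_minor: 8
  Ictero_borealis vs Eremo_pallida: 7
  Calli_gracilis vs Bracho_minor: 7
  Calli_gracilis vs Eremo_pallida: 7
  Bracho_minor vs Eremo_pallida: 6
The largest is 8, between Ictero_borealis and Bracho_minor.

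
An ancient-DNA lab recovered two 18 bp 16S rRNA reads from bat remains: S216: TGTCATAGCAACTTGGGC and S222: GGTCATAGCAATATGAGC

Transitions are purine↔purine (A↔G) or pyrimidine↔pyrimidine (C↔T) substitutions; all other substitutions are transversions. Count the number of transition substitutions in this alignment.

2

The sequences differ at positions 1 (T/G, transversion), 12 (C/T, transition), 13 (T/A, transversion), 16 (G/A, transition).
Of the 4 differences, 2 transitions and 2 transversions, so the answer is 2.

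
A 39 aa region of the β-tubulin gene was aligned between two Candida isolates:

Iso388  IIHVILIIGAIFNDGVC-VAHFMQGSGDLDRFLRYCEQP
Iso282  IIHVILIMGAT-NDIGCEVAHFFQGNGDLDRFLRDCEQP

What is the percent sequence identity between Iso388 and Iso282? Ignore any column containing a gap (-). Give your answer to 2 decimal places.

Excluding the 2 gap columns leaves 37 comparable sites.
Differing sites — 8:I/M; 11:I/T; 15:G/I; 16:V/G; 23:M/F; 26:S/N; 35:Y/D.
30 of the 37 comparable sites match, so the percent identity is 30/37 × 100 = 81.08%.

81.08%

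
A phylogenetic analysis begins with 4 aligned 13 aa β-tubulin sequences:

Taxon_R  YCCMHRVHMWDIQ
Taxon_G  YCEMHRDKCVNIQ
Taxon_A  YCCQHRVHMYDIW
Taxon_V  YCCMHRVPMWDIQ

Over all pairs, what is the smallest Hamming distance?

1

Pairwise Hamming distances:
  Taxon_R vs Taxon_G: 6
  Taxon_R vs Taxon_A: 3
  Taxon_R vs Taxon_V: 1
  Taxon_G vs Taxon_A: 8
  Taxon_G vs Taxon_V: 6
  Taxon_A vs Taxon_V: 4
The smallest is 1, between Taxon_R and Taxon_V.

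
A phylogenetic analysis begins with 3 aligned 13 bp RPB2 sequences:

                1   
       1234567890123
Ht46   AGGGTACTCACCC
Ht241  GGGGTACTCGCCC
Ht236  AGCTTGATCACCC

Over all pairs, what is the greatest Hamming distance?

Pairwise Hamming distances:
  Ht46 vs Ht241: 2
  Ht46 vs Ht236: 4
  Ht241 vs Ht236: 6
The largest is 6, between Ht241 and Ht236.

6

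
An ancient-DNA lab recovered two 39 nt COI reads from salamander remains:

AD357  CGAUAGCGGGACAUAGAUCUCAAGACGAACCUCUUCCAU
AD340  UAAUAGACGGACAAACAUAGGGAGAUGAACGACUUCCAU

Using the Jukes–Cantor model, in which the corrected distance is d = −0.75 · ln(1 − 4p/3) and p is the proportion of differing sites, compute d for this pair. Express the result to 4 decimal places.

Mismatches occur at site 1 (C↔U), site 2 (G↔A), site 7 (C↔A), site 8 (G↔C), site 14 (U↔A), site 16 (G↔C), site 19 (C↔A), site 20 (U↔G), site 21 (C↔G), site 22 (A↔G), site 26 (C↔U), site 31 (C↔G), site 32 (U↔A).
p = 13/39 = 0.333333.
d = −0.75 · ln(1 − (4/3)·0.333333) = −0.75 · ln(0.555556) = −0.75 · (-0.587786) = 0.4408.

0.4408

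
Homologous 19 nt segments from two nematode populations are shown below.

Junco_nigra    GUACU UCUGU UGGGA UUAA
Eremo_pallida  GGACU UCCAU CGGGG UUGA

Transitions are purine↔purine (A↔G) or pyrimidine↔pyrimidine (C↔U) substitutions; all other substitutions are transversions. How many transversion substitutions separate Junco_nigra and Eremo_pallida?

Mismatches occur at site 2 (U/G, transversion), site 8 (U/C, transition), site 9 (G/A, transition), site 11 (U/C, transition), site 15 (A/G, transition), site 18 (A/G, transition).
Of the 6 differences, 5 transitions and 1 transversion, so the answer is 1.

1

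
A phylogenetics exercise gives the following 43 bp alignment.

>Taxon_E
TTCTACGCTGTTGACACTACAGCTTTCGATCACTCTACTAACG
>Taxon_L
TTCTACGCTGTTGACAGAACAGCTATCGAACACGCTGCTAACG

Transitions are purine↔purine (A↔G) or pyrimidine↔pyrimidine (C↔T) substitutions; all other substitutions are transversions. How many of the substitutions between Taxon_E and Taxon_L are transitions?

The sequences differ at positions 17 (C/G, transversion), 18 (T/A, transversion), 25 (T/A, transversion), 30 (T/A, transversion), 34 (T/G, transversion), 37 (A/G, transition).
Of the 6 differences, 1 transition and 5 transversions, so the answer is 1.

1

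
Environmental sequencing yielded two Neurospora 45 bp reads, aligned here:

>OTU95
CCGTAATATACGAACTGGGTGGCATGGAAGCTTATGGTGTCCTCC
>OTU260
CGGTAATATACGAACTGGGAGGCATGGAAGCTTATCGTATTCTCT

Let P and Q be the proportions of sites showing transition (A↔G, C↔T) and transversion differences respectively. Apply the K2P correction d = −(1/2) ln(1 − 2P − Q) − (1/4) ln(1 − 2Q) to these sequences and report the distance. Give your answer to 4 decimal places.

0.1473

Mismatches occur at site 2 (C↔G, transversion), site 20 (T↔A, transversion), site 36 (G↔C, transversion), site 39 (G↔A, transition), site 41 (C↔T, transition), site 45 (C↔T, transition).
Of the 6 differences, 3 transitions and 3 transversions over 45 sites: P = 3/45 = 0.066667, Q = 3/45 = 0.066667.
d = −0.5·ln(0.799999) − 0.25·ln(0.866666) = −0.5·(-0.223145) − 0.25·(-0.143102) = 0.1473.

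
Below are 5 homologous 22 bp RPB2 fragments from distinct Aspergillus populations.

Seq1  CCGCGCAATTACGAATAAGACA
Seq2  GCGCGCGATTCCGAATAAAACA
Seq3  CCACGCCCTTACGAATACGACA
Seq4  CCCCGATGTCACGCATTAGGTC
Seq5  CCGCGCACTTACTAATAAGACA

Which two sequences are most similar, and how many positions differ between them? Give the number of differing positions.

2

Pairwise Hamming distances:
  Seq1 vs Seq2: 4
  Seq1 vs Seq3: 4
  Seq1 vs Seq4: 10
  Seq1 vs Seq5: 2
  Seq2 vs Seq3: 7
  Seq2 vs Seq4: 13
  Seq2 vs Seq5: 6
  Seq3 vs Seq4: 11
  Seq3 vs Seq5: 4
  Seq4 vs Seq5: 11
The smallest is 2, between Seq1 and Seq5.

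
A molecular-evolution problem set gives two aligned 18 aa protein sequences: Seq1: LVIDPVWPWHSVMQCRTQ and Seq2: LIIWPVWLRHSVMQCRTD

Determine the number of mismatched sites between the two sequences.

The sequences differ at positions 2 (V/I), 4 (D/W), 8 (P/L), 9 (W/R), 18 (Q/D).
That gives 5 mismatches out of 18 aligned sites, so the Hamming distance is 5.

5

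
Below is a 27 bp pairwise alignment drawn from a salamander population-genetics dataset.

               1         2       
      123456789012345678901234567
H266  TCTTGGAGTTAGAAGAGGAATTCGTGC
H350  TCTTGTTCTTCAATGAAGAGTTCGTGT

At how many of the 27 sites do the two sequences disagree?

The sequences differ at positions 6 (G/T), 7 (A/T), 8 (G/C), 11 (A/C), 12 (G/A), 14 (A/T), 17 (G/A), 20 (A/G), 27 (C/T).
That gives 9 mismatches out of 27 aligned sites, so the Hamming distance is 9.

9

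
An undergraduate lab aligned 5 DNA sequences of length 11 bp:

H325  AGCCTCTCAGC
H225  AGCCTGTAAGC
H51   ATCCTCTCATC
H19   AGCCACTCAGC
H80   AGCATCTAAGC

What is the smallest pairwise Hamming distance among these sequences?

1

Pairwise Hamming distances:
  H325 vs H225: 2
  H325 vs H51: 2
  H325 vs H19: 1
  H325 vs H80: 2
  H225 vs H51: 4
  H225 vs H19: 3
  H225 vs H80: 2
  H51 vs H19: 3
  H51 vs H80: 4
  H19 vs H80: 3
The smallest is 1, between H325 and H19.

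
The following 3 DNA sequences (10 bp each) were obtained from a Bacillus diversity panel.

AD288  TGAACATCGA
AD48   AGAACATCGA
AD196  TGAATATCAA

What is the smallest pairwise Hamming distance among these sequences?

Pairwise Hamming distances:
  AD288 vs AD48: 1
  AD288 vs AD196: 2
  AD48 vs AD196: 3
The smallest is 1, between AD288 and AD48.

1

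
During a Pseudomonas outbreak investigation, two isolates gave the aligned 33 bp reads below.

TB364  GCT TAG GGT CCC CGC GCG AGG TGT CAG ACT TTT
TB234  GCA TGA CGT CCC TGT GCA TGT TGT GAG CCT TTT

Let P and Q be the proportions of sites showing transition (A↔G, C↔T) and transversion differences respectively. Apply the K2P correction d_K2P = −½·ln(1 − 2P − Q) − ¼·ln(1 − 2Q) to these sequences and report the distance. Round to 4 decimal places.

0.4446

The sequences differ at positions 3 (T/A, transversion), 5 (A/G, transition), 6 (G/A, transition), 7 (G/C, transversion), 13 (C/T, transition), 15 (C/T, transition), 18 (G/A, transition), 19 (A/T, transversion), 21 (G/T, transversion), 25 (C/G, transversion), 28 (A/C, transversion).
Of the 11 differences, 5 transitions and 6 transversions over 33 sites: P = 5/33 = 0.151515, Q = 6/33 = 0.181818.
d = −0.5·ln(0.515152) − 0.25·ln(0.636364) = −0.5·(-0.663293) − 0.25·(-0.451985) = 0.4446.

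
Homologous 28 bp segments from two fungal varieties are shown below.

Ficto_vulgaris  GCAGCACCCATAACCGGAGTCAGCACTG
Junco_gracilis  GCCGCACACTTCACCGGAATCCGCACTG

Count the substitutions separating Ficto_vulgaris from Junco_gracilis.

Differing sites — 3:A/C; 8:C/A; 10:A/T; 12:A/C; 19:G/A; 22:A/C.
That gives 6 mismatches out of 28 aligned sites, so the Hamming distance is 6.

6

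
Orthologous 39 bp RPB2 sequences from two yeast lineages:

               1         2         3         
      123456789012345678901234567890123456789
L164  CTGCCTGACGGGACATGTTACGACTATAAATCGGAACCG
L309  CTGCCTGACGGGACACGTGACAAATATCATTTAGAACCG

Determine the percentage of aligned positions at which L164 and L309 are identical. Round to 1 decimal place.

79.5%

The sequences differ at positions 16 (T/C), 19 (T/G), 22 (G/A), 24 (C/A), 28 (A/C), 30 (A/T), 32 (C/T), 33 (G/A).
31 of the 39 sites match, so the percent identity is 31/39 × 100 = 79.5%.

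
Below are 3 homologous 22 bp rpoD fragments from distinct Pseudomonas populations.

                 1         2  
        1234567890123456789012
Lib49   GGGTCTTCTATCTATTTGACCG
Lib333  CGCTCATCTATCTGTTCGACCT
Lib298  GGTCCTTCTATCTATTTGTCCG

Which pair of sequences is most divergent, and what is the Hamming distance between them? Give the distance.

8

Pairwise Hamming distances:
  Lib49 vs Lib333: 6
  Lib49 vs Lib298: 3
  Lib333 vs Lib298: 8
The largest is 8, between Lib333 and Lib298.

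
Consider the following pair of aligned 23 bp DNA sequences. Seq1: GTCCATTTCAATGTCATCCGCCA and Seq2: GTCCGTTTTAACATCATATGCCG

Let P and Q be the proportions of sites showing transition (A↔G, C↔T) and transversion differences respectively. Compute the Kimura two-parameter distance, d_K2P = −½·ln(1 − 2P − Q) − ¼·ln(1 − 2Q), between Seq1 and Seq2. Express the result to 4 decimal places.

Differing sites — 5:A/G (Ti); 9:C/T (Ti); 12:T/C (Ti); 13:G/A (Ti); 18:C/A (Tv); 19:C/T (Ti); 23:A/G (Ti).
Of the 7 differences, 6 transitions and 1 transversion over 23 sites: P = 6/23 = 0.260870, Q = 1/23 = 0.043478.
d = −0.5·ln(0.434782) − 0.25·ln(0.913044) = −0.5·(-0.832911) − 0.25·(-0.090971) = 0.4392.

0.4392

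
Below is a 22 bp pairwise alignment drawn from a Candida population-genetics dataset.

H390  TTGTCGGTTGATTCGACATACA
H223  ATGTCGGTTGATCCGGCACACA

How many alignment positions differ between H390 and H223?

The sequences differ at positions 1 (T/A), 13 (T/C), 16 (A/G), 19 (T/C).
That gives 4 mismatches out of 22 aligned sites, so the Hamming distance is 4.

4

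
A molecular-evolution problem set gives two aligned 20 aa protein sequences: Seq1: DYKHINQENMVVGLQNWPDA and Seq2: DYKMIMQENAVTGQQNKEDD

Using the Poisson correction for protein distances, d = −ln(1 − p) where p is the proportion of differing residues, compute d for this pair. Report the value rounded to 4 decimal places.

Differing sites — 4:H/M; 6:N/M; 10:M/A; 12:V/T; 14:L/Q; 17:W/K; 18:P/E; 20:A/D.
p = 8/20 = 0.400000.
d = −ln(1 − 0.400000) = −ln(0.600000) = 0.5108.

0.5108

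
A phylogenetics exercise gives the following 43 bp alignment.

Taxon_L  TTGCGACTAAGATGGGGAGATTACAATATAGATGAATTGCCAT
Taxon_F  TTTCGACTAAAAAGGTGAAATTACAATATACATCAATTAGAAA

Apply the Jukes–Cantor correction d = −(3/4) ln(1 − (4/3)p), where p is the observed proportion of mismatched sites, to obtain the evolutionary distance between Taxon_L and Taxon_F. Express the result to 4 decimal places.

0.3129

Differing sites — 3:G/T; 11:G/A; 13:T/A; 16:G/T; 19:G/A; 31:G/C; 34:G/C; 39:G/A; 40:C/G; 41:C/A; 43:T/A.
p = 11/43 = 0.255814.
d = −0.75 · ln(1 − (4/3)·0.255814) = −0.75 · ln(0.658915) = −0.75 · (-0.417161) = 0.3129.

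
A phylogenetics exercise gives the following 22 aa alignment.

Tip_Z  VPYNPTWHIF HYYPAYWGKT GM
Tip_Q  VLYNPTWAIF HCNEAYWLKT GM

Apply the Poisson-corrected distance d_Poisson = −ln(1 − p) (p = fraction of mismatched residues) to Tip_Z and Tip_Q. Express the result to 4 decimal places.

0.3185

Differing sites — 2:P/L; 8:H/A; 12:Y/C; 13:Y/N; 14:P/E; 18:G/L.
p = 6/22 = 0.272727.
d = −ln(1 − 0.272727) = −ln(0.727273) = 0.3185.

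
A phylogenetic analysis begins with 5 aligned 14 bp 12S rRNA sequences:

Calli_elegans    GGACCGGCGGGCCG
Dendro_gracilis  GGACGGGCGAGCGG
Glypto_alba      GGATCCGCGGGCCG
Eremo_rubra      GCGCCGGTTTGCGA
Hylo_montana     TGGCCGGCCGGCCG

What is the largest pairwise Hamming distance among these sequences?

Pairwise Hamming distances:
  Calli_elegans vs Dendro_gracilis: 3
  Calli_elegans vs Glypto_alba: 2
  Calli_elegans vs Eremo_rubra: 7
  Calli_elegans vs Hylo_montana: 3
  Dendro_gracilis vs Glypto_alba: 5
  Dendro_gracilis vs Eremo_rubra: 7
  Dendro_gracilis vs Hylo_montana: 6
  Glypto_alba vs Eremo_rubra: 9
  Glypto_alba vs Hylo_montana: 5
  Eremo_rubra vs Hylo_montana: 7
The largest is 9, between Glypto_alba and Eremo_rubra.

9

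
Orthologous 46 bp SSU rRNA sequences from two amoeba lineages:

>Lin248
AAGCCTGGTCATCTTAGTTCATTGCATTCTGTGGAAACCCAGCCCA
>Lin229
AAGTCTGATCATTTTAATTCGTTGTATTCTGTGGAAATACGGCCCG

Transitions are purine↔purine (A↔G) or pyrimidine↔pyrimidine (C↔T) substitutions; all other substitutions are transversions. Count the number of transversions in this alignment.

1

The sequences differ at positions 4 (C/T, transition), 8 (G/A, transition), 13 (C/T, transition), 17 (G/A, transition), 21 (A/G, transition), 25 (C/T, transition), 38 (C/T, transition), 39 (C/A, transversion), 41 (A/G, transition), 46 (A/G, transition).
Of the 10 differences, 9 transitions and 1 transversion, so the answer is 1.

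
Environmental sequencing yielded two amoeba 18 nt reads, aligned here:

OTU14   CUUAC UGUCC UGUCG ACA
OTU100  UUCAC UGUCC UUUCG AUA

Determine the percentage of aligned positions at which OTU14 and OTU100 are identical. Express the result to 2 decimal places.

77.78%

Differing sites — 1:C/U; 3:U/C; 12:G/U; 17:C/U.
14 of the 18 sites match, so the percent identity is 14/18 × 100 = 77.78%.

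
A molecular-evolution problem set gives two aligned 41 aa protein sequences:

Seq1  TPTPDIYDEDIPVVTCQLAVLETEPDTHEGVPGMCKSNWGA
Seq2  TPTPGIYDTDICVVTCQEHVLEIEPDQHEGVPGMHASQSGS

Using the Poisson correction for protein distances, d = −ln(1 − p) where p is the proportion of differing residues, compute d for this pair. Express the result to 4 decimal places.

0.3463

Differing sites — 5:D/G; 9:E/T; 12:P/C; 18:L/E; 19:A/H; 23:T/I; 27:T/Q; 35:C/H; 36:K/A; 38:N/Q; 39:W/S; 41:A/S.
p = 12/41 = 0.292683.
d = −ln(1 − 0.292683) = −ln(0.707317) = 0.3463.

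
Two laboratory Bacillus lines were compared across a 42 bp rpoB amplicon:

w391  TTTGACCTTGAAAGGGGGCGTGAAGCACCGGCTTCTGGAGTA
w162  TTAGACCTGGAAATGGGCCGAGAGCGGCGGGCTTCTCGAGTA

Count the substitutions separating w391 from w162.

11

The sequences differ at positions 3 (T/A), 9 (T/G), 14 (G/T), 18 (G/C), 21 (T/A), 24 (A/G), 25 (G/C), 26 (C/G), 27 (A/G), 29 (C/G), 37 (G/C).
That gives 11 mismatches out of 42 aligned sites, so the Hamming distance is 11.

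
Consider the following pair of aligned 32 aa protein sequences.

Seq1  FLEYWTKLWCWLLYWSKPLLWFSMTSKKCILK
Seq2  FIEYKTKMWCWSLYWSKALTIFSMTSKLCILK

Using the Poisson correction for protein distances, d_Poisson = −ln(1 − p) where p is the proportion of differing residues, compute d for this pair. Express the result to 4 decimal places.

0.2877

The sequences differ at positions 2 (L/I), 5 (W/K), 8 (L/M), 12 (L/S), 18 (P/A), 20 (L/T), 21 (W/I), 28 (K/L).
p = 8/32 = 0.250000.
d = −ln(1 − 0.250000) = −ln(0.750000) = 0.2877.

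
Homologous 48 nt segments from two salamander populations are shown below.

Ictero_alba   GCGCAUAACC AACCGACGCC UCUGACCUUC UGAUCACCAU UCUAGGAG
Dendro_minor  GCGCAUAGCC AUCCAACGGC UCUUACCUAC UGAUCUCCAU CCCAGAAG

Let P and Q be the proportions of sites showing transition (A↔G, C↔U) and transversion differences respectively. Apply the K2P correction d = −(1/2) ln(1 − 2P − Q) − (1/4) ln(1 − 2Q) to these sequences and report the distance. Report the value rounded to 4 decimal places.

The sequences differ at positions 8 (A/G, transition), 12 (A/U, transversion), 15 (G/A, transition), 19 (C/G, transversion), 24 (G/U, transversion), 29 (U/A, transversion), 36 (A/U, transversion), 41 (U/C, transition), 43 (U/C, transition), 46 (G/A, transition).
Of the 10 differences, 5 transitions and 5 transversions over 48 sites: P = 5/48 = 0.104167, Q = 5/48 = 0.104167.
d = −0.5·ln(0.687499) − 0.25·ln(0.791666) = −0.5·(-0.374695) − 0.25·(-0.233616) = 0.2458.

0.2458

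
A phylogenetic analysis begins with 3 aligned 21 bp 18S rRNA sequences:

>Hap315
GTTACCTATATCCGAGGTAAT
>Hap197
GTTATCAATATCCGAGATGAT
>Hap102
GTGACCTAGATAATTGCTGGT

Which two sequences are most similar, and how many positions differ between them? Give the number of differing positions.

Pairwise Hamming distances:
  Hap315 vs Hap197: 4
  Hap315 vs Hap102: 9
  Hap197 vs Hap102: 10
The smallest is 4, between Hap315 and Hap197.

4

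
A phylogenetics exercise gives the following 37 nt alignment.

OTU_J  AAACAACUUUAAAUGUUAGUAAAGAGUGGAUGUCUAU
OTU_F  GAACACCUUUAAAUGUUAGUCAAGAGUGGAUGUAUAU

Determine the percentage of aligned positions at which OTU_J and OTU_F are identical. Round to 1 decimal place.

Differing sites — 1:A/G; 6:A/C; 21:A/C; 34:C/A.
33 of the 37 sites match, so the percent identity is 33/37 × 100 = 89.2%.

89.2%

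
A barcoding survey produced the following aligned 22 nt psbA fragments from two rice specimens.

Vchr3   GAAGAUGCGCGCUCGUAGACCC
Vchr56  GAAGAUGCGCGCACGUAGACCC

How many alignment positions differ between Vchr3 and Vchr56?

1

Differing sites — 13:U/A.
That gives 1 mismatch out of 22 aligned sites, so the Hamming distance is 1.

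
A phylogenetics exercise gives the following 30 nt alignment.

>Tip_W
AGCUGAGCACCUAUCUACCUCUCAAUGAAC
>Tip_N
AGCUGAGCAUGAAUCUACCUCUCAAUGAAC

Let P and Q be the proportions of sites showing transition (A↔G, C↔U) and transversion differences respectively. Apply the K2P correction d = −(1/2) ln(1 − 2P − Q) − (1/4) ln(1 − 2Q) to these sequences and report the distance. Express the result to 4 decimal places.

0.1073

Differing sites — 10:C/U (Ti); 11:C/G (Tv); 12:U/A (Tv).
Of the 3 differences, 1 transition and 2 transversions over 30 sites: P = 1/30 = 0.033333, Q = 2/30 = 0.066667.
d = −0.5·ln(0.866667) − 0.25·ln(0.866666) = −0.5·(-0.143100) − 0.25·(-0.143102) = 0.1073.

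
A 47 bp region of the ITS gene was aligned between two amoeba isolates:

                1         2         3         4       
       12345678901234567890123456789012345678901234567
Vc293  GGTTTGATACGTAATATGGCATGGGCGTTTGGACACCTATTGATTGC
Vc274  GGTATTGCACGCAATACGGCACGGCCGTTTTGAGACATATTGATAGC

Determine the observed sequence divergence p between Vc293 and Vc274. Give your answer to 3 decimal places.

The sequences differ at positions 4 (T/A), 6 (G/T), 7 (A/G), 8 (T/C), 12 (T/C), 17 (T/C), 22 (T/C), 25 (G/C), 31 (G/T), 34 (C/G), 37 (C/A), 45 (T/A).
There are 12 differences over 47 sites, so p = 12/47 = 0.255.

0.255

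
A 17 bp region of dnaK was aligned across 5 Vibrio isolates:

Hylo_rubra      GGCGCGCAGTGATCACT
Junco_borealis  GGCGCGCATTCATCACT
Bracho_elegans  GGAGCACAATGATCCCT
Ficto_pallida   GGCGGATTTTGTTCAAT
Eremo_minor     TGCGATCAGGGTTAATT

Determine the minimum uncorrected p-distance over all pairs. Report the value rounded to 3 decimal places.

Pairwise Hamming distances:
  Hylo_rubra vs Junco_borealis: 2
  Hylo_rubra vs Bracho_elegans: 4
  Hylo_rubra vs Ficto_pallida: 7
  Hylo_rubra vs Eremo_minor: 7
  Junco_borealis vs Bracho_elegans: 5
  Junco_borealis vs Ficto_pallida: 7
  Junco_borealis vs Eremo_minor: 9
  Bracho_elegans vs Ficto_pallida: 8
  Bracho_elegans vs Eremo_minor: 10
  Ficto_pallida vs Eremo_minor: 9
The smallest is 2 mismatches, between Hylo_rubra and Junco_borealis; p = 2/17 = 0.118.

0.118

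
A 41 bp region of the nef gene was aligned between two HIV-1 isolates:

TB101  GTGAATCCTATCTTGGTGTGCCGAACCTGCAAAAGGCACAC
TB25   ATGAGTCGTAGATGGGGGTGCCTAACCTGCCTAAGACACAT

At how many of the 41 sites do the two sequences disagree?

The sequences differ at positions 1 (G/A), 5 (A/G), 8 (C/G), 11 (T/G), 12 (C/A), 14 (T/G), 17 (T/G), 23 (G/T), 31 (A/C), 32 (A/T), 36 (G/A), 41 (C/T).
That gives 12 mismatches out of 41 aligned sites, so the Hamming distance is 12.

12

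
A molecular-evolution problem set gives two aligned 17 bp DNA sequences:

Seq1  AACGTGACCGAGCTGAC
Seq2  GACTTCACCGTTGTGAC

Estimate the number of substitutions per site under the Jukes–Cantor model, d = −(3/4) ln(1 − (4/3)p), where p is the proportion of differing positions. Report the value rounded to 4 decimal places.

Differing sites — 1:A/G; 4:G/T; 6:G/C; 11:A/T; 12:G/T; 13:C/G.
p = 6/17 = 0.352941.
d = −0.75 · ln(1 − (4/3)·0.352941) = −0.75 · ln(0.529412) = −0.75 · (-0.635988) = 0.4770.

0.4770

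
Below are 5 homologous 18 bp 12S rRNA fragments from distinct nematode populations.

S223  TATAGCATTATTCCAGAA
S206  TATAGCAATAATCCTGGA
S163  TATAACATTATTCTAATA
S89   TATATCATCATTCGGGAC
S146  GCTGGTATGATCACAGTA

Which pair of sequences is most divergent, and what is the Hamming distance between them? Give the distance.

Pairwise Hamming distances:
  S223 vs S206: 4
  S223 vs S163: 4
  S223 vs S89: 5
  S223 vs S146: 8
  S206 vs S163: 7
  S206 vs S89: 8
  S206 vs S146: 11
  S163 vs S89: 7
  S163 vs S146: 10
  S89 vs S146: 12
The largest is 12, between S89 and S146.

12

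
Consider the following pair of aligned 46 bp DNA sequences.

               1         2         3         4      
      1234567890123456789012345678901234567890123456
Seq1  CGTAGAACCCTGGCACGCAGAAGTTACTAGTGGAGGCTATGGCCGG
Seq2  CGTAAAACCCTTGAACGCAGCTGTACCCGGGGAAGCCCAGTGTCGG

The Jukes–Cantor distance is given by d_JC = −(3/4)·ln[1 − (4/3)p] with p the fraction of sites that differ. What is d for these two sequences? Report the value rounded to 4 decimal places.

Differing sites — 5:G/A; 12:G/T; 14:C/A; 21:A/C; 22:A/T; 25:T/A; 26:A/C; 28:T/C; 29:A/G; 31:T/G; 33:G/A; 36:G/C; 38:T/C; 40:T/G; 41:G/T; 43:C/T.
p = 16/46 = 0.347826.
d = −0.75 · ln(1 − (4/3)·0.347826) = −0.75 · ln(0.536232) = −0.75 · (-0.623188) = 0.4674.

0.4674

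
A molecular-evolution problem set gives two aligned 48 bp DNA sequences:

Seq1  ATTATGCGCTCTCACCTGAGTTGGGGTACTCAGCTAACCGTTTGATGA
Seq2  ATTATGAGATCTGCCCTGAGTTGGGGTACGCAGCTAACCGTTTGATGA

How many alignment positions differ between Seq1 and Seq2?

Differing sites — 7:C/A; 9:C/A; 13:C/G; 14:A/C; 30:T/G.
That gives 5 mismatches out of 48 aligned sites, so the Hamming distance is 5.

5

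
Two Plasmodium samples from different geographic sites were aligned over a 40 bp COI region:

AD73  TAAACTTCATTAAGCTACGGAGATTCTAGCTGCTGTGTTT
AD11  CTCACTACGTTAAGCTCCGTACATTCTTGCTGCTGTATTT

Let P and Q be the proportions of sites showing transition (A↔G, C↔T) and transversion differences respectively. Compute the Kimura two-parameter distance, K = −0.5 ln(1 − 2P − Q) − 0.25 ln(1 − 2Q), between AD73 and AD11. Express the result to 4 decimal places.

The sequences differ at positions 1 (T/C, transition), 2 (A/T, transversion), 3 (A/C, transversion), 7 (T/A, transversion), 9 (A/G, transition), 17 (A/C, transversion), 20 (G/T, transversion), 22 (G/C, transversion), 28 (A/T, transversion), 37 (G/A, transition).
Of the 10 differences, 3 transitions and 7 transversions over 40 sites: P = 3/40 = 0.075000, Q = 7/40 = 0.175000.
d = −0.5·ln(0.675000) − 0.25·ln(0.650000) = −0.5·(-0.393043) − 0.25·(-0.430783) = 0.3042.

0.3042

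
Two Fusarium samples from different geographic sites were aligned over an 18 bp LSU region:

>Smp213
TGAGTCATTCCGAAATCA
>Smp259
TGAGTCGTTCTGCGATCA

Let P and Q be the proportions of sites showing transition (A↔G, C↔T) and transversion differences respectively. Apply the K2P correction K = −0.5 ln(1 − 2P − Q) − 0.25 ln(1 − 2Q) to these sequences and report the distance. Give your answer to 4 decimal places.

The sequences differ at positions 7 (A/G, transition), 11 (C/T, transition), 13 (A/C, transversion), 14 (A/G, transition).
Of the 4 differences, 3 transitions and 1 transversion over 18 sites: P = 3/18 = 0.166667, Q = 1/18 = 0.055556.
d = −0.5·ln(0.611110) − 0.25·ln(0.888888) = −0.5·(-0.492478) − 0.25·(-0.117784) = 0.2757.

0.2757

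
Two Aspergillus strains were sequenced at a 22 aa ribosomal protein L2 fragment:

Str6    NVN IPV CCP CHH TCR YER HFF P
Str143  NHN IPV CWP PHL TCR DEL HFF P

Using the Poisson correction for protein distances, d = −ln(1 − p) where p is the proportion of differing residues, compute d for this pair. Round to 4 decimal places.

The sequences differ at positions 2 (V/H), 8 (C/W), 10 (C/P), 12 (H/L), 16 (Y/D), 18 (R/L).
p = 6/22 = 0.272727.
d = −ln(1 − 0.272727) = −ln(0.727273) = 0.3185.

0.3185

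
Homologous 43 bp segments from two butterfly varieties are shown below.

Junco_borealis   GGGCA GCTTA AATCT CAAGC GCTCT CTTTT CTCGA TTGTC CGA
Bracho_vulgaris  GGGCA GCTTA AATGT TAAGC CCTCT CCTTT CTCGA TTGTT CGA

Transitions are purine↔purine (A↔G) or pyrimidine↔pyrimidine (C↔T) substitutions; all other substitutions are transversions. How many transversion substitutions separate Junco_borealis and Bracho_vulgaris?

Differing sites — 14:C/G (Tv); 16:C/T (Ti); 21:G/C (Tv); 27:T/C (Ti); 40:C/T (Ti).
Of the 5 differences, 3 transitions and 2 transversions, so the answer is 2.

2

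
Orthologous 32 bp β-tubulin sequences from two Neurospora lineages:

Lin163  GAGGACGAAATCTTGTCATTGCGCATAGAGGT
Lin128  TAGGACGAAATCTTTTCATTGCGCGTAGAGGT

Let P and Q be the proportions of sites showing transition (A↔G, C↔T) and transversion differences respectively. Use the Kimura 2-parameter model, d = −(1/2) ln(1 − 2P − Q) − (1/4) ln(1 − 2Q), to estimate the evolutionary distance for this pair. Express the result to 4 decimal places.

The sequences differ at positions 1 (G/T, transversion), 15 (G/T, transversion), 25 (A/G, transition).
Of the 3 differences, 1 transition and 2 transversions over 32 sites: P = 1/32 = 0.031250, Q = 2/32 = 0.062500.
d = −0.5·ln(0.875000) − 0.25·ln(0.875000) = −0.5·(-0.133531) − 0.25·(-0.133531) = 0.1001.

0.1001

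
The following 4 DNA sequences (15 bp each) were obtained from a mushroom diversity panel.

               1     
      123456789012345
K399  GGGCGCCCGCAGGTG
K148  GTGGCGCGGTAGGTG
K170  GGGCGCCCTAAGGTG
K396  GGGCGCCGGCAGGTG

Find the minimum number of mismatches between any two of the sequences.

1

Pairwise Hamming distances:
  K399 vs K148: 6
  K399 vs K170: 2
  K399 vs K396: 1
  K148 vs K170: 7
  K148 vs K396: 5
  K170 vs K396: 3
The smallest is 1, between K399 and K396.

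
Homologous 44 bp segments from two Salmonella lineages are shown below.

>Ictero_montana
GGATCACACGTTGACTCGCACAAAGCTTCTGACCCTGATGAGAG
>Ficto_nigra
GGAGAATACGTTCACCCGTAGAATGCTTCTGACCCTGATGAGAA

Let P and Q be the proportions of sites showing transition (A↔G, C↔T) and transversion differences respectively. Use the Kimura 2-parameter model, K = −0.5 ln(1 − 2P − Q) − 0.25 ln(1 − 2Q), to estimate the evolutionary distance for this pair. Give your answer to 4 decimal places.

The sequences differ at positions 4 (T/G, transversion), 5 (C/A, transversion), 7 (C/T, transition), 13 (G/C, transversion), 16 (T/C, transition), 19 (C/T, transition), 21 (C/G, transversion), 24 (A/T, transversion), 44 (G/A, transition).
Of the 9 differences, 4 transitions and 5 transversions over 44 sites: P = 4/44 = 0.090909, Q = 5/44 = 0.113636.
d = −0.5·ln(0.704546) − 0.25·ln(0.772728) = −0.5·(-0.350202) − 0.25·(-0.257828) = 0.2396.

0.2396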